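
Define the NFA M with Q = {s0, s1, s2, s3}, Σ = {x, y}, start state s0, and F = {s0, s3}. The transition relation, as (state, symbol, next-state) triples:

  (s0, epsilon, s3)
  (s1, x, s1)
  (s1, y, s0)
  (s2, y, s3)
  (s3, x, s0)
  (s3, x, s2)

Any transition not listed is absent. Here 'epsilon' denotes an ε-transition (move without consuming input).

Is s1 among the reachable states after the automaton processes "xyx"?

Start: ε-closure({s0}) = {s0, s3}.
Read 'x': {s0, s3} → {s0, s2, s3}.
Read 'y': {s0, s2, s3} → {s3}.
Read 'x': {s3} → {s0, s2, s3}.
State s1 is not in {s0, s2, s3}.

No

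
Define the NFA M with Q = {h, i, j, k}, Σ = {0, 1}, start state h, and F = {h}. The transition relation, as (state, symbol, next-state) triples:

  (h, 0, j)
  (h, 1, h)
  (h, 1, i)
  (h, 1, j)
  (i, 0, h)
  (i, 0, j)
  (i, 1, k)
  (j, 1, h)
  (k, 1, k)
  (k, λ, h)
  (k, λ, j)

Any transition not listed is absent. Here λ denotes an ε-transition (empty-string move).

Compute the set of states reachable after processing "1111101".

Start in {h}.
Read '1': h→{h, i, j}; now {h, i, j}.
Read '1': h→{h, i, j}, i→{k}, j→{h}; now {h, i, j, k}.
Read '1': h→{h, i, j}, i→{k}, j→{h}, k→{k}; now {h, i, j, k}.
Read '1': h→{h, i, j}, i→{k}, j→{h}, k→{k}; now {h, i, j, k}.
Read '1': h→{h, i, j}, i→{k}, j→{h}, k→{k}; now {h, i, j, k}.
Read '0': h→{j}, i→{h, j}, j→∅, k→∅; now {h, j}.
Read '1': h→{h, i, j}, j→{h}; now {h, i, j}.

{h, i, j}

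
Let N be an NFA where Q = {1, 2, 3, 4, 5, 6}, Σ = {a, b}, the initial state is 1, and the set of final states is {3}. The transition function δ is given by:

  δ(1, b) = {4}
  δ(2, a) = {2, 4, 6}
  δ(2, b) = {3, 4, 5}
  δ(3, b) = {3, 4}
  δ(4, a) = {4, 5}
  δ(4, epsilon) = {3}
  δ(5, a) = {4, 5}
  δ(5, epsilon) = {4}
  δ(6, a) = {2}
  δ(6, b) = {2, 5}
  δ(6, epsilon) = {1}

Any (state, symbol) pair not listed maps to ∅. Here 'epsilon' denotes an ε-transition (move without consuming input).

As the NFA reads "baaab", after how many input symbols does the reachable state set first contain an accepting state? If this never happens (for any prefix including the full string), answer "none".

1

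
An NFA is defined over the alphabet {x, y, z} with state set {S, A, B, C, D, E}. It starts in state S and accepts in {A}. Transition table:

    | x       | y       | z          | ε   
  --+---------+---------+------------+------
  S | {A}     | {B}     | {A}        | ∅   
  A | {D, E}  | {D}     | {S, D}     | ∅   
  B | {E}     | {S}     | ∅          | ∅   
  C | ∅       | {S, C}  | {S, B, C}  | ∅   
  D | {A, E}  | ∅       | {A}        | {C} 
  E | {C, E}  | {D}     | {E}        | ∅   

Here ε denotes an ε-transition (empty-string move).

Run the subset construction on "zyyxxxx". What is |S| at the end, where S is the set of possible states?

3

Start in {S}.
Read 'z': {S} → {A}.
Read 'y': {A} → {C, D}.
Read 'y': {C, D} → {S, C}.
Read 'x': {S, C} → {A}.
Read 'x': {A} → {C, D, E}.
Read 'x': {C, D, E} → {A, C, E}.
Read 'x': {A, C, E} → {C, D, E}.
That set has 3 states.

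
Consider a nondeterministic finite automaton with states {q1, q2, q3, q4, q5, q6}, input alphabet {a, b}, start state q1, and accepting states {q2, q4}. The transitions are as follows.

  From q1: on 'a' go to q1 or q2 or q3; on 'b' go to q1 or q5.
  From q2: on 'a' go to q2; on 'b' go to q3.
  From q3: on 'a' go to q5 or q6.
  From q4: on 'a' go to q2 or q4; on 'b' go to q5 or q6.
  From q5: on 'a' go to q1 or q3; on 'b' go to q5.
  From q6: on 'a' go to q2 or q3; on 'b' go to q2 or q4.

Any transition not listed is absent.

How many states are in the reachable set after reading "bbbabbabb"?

2

Start in {q1}.
Read 'b': q1→{q1, q5}; now {q1, q5}.
Read 'b': q1→{q1, q5}, q5→{q5}; now {q1, q5}.
Read 'b': q1→{q1, q5}, q5→{q5}; now {q1, q5}.
Read 'a': q1→{q1, q2, q3}, q5→{q1, q3}; now {q1, q2, q3}.
Read 'b': q1→{q1, q5}, q2→{q3}, q3→∅; now {q1, q3, q5}.
Read 'b': q1→{q1, q5}, q3→∅, q5→{q5}; now {q1, q5}.
Read 'a': q1→{q1, q2, q3}, q5→{q1, q3}; now {q1, q2, q3}.
Read 'b': q1→{q1, q5}, q2→{q3}, q3→∅; now {q1, q3, q5}.
Read 'b': q1→{q1, q5}, q3→∅, q5→{q5}; now {q1, q5}.
That set has 2 states.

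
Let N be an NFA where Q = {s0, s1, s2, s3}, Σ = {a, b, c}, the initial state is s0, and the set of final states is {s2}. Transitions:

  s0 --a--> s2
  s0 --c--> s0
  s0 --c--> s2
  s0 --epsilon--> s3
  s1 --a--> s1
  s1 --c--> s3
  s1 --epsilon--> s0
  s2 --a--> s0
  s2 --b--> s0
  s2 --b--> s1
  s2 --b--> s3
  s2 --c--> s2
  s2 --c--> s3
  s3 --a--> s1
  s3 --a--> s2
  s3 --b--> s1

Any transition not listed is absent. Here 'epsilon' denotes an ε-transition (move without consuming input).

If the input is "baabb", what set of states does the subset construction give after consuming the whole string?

Start: ε-closure({s0}) = {s0, s3}.
Read 'b': {s0, s3} → {s0, s1, s3}.
Read 'a': {s0, s1, s3} → {s0, s1, s2, s3}.
Read 'a': {s0, s1, s2, s3} → {s0, s1, s2, s3}.
Read 'b': {s0, s1, s2, s3} → {s0, s1, s3}.
Read 'b': {s0, s1, s3} → {s0, s1, s3}.

{s0, s1, s3}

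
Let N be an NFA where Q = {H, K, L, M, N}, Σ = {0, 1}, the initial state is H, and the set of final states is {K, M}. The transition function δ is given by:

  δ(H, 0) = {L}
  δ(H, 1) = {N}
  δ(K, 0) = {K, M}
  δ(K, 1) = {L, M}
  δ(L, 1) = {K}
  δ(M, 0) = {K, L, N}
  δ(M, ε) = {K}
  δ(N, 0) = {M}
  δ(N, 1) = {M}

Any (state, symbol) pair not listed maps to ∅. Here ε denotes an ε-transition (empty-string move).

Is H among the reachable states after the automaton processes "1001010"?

No

Start in {H}.
Read '1': {H} → {N}.
Read '0': {N} → {K, M}.
Read '0': {K, M} → {K, L, M, N}.
Read '1': {K, L, M, N} → {K, L, M}.
Read '0': {K, L, M} → {K, L, M, N}.
Read '1': {K, L, M, N} → {K, L, M}.
Read '0': {K, L, M} → {K, L, M, N}.
State H is not in {K, L, M, N}.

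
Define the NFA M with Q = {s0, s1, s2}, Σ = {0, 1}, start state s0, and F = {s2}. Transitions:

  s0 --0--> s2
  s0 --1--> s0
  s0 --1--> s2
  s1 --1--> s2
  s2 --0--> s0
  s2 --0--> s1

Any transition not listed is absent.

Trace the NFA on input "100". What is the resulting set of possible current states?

{s0, s1, s2}

Start in {s0}.
Read '1': {s0} → {s0, s2}.
Read '0': {s0, s2} → {s0, s1, s2}.
Read '0': {s0, s1, s2} → {s0, s1, s2}.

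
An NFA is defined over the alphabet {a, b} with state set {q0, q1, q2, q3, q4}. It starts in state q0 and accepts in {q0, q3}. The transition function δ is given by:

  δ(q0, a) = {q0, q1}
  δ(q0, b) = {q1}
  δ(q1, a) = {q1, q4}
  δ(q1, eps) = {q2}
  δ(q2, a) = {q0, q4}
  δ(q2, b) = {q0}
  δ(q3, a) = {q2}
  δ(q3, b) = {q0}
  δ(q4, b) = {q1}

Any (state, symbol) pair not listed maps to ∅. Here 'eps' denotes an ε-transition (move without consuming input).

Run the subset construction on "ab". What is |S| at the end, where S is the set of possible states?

Start in {q0}.
Read 'a': q0→{q0, q1}; union {q0, q1}; ε-closure = {q0, q1, q2}.
Read 'b': q0→{q1}, q1→∅, q2→{q0}; union {q0, q1}; ε-closure = {q0, q1, q2}.
That set has 3 states.

3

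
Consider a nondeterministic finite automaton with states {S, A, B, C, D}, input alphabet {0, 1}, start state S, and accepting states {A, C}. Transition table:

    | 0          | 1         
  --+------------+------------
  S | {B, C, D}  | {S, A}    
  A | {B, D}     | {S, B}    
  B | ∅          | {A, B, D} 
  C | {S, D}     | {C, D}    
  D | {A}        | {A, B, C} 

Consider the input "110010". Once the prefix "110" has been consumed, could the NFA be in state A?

No

Start in {S}.
Read '1': {S} → {S, A}.
Read '1': {S, A} → {S, A, B}.
Read '0': {S, A, B} → {B, C, D}.
State A is not in {B, C, D}.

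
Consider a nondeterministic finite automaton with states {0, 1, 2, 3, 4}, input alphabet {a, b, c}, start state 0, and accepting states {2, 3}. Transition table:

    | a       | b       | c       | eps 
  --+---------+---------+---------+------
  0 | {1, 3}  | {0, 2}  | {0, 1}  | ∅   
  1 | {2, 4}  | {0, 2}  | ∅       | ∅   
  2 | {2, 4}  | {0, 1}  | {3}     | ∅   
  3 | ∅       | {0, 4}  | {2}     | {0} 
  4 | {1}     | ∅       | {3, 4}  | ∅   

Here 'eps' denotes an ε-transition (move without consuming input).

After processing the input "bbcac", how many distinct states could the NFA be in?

5

Start in {0}.
Read 'b': 0→{0, 2}; now {0, 2}.
Read 'b': 0→{0, 2}, 2→{0, 1}; now {0, 1, 2}.
Read 'c': 0→{0, 1}, 1→∅, 2→{3}; now {0, 1, 3}.
Read 'a': 0→{1, 3}, 1→{2, 4}, 3→∅; union {1, 2, 3, 4}; ε-closure = {0, 1, 2, 3, 4}.
Read 'c': 0→{0, 1}, 1→∅, 2→{3}, 3→{2}, 4→{3, 4}; now {0, 1, 2, 3, 4}.
That set has 5 states.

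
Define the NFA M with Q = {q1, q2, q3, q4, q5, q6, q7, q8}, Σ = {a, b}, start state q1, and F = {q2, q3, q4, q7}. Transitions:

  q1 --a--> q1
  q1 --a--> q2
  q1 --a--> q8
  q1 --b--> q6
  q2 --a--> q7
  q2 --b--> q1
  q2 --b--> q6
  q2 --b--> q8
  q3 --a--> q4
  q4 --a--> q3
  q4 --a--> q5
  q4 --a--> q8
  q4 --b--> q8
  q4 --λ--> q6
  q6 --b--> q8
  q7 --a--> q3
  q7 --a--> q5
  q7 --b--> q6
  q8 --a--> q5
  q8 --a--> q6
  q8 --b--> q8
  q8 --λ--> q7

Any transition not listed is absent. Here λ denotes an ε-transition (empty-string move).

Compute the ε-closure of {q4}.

{q4, q6}

Begin with {q4}.
ε-move q4 → q6; add q6.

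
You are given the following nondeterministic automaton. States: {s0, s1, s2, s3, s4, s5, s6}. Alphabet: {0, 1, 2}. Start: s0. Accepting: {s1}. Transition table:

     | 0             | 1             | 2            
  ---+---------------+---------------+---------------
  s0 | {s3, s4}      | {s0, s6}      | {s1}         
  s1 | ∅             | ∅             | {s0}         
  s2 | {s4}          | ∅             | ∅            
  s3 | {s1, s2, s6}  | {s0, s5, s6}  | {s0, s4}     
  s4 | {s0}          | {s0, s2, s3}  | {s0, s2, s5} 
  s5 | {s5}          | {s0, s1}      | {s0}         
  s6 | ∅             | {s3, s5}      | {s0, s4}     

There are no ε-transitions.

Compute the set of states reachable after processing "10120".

Start in {s0}.
Read '1': {s0} → {s0, s6}.
Read '0': {s0, s6} → {s3, s4}.
Read '1': {s3, s4} → {s0, s2, s3, s5, s6}.
Read '2': {s0, s2, s3, s5, s6} → {s0, s1, s4}.
Read '0': {s0, s1, s4} → {s0, s3, s4}.

{s0, s3, s4}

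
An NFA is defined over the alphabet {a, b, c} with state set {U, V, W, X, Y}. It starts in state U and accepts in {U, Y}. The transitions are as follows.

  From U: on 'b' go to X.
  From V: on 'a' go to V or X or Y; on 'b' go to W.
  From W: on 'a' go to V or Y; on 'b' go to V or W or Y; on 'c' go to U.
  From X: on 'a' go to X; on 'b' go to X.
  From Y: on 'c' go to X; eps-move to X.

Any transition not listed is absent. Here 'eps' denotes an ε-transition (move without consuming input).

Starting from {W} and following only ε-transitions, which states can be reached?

Begin with {W}.
No ε-moves leave this set, so the closure equals the set itself.

{W}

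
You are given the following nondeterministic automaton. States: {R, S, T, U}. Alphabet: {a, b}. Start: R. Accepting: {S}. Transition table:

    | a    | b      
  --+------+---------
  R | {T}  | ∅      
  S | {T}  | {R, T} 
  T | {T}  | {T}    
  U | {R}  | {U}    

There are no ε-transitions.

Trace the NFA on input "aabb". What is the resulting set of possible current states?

Start in {R}.
Read 'a': R→{T}; now {T}.
Read 'a': T→{T}; now {T}.
Read 'b': T→{T}; now {T}.
Read 'b': T→{T}; now {T}.

{T}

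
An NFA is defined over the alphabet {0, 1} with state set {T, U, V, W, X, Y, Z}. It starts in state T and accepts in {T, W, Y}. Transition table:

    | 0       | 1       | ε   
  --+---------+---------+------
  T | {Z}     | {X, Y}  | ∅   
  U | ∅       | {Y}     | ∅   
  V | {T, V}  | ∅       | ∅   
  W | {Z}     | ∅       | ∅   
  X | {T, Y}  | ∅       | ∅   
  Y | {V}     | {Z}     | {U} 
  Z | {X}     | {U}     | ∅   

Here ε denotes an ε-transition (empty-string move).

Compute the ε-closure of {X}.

Begin with {X}.
No ε-moves leave this set, so the closure equals the set itself.

{X}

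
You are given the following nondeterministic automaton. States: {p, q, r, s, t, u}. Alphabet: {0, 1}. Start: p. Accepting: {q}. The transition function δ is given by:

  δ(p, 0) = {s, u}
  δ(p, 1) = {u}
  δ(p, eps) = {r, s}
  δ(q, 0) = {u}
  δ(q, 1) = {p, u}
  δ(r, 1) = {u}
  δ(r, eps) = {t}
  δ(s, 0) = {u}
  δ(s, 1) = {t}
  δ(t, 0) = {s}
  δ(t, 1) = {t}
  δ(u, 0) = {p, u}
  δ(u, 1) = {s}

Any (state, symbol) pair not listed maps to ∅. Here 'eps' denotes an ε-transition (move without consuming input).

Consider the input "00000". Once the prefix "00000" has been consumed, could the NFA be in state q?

No

Start: ε-closure({p}) = {p, r, s, t}.
Read '0': p→{s, u}, r→∅, s→{u}, t→{s}; now {s, u}.
Read '0': s→{u}, u→{p, u}; union {p, u}; ε-closure = {p, r, s, t, u}.
Read '0': p→{s, u}, r→∅, s→{u}, t→{s}, u→{p, u}; union {p, s, u}; ε-closure = {p, r, s, t, u}.
Read '0': p→{s, u}, r→∅, s→{u}, t→{s}, u→{p, u}; union {p, s, u}; ε-closure = {p, r, s, t, u}.
Read '0': p→{s, u}, r→∅, s→{u}, t→{s}, u→{p, u}; union {p, s, u}; ε-closure = {p, r, s, t, u}.
State q is not in {p, r, s, t, u}.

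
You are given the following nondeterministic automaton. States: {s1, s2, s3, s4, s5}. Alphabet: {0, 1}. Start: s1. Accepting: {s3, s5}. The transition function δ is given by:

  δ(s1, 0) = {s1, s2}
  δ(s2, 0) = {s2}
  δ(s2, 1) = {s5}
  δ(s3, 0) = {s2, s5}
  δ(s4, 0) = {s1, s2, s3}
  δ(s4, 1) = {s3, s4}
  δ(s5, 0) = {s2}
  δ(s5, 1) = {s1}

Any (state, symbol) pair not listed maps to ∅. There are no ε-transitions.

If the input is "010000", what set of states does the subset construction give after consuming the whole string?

{s2}

Start in {s1}.
Read '0': s1→{s1, s2}; now {s1, s2}.
Read '1': s1→∅, s2→{s5}; now {s5}.
Read '0': s5→{s2}; now {s2}.
Read '0': s2→{s2}; now {s2}.
Read '0': s2→{s2}; now {s2}.
Read '0': s2→{s2}; now {s2}.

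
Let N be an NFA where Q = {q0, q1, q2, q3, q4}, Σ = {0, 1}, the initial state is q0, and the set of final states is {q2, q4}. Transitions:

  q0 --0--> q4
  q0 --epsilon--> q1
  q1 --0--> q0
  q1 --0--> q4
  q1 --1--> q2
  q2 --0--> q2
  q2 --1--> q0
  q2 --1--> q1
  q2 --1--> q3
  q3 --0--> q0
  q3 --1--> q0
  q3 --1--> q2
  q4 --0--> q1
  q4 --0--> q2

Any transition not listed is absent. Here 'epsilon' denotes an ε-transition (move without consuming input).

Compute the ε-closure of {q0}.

Begin with {q0}.
ε-move q0 → q1; add q1.

{q0, q1}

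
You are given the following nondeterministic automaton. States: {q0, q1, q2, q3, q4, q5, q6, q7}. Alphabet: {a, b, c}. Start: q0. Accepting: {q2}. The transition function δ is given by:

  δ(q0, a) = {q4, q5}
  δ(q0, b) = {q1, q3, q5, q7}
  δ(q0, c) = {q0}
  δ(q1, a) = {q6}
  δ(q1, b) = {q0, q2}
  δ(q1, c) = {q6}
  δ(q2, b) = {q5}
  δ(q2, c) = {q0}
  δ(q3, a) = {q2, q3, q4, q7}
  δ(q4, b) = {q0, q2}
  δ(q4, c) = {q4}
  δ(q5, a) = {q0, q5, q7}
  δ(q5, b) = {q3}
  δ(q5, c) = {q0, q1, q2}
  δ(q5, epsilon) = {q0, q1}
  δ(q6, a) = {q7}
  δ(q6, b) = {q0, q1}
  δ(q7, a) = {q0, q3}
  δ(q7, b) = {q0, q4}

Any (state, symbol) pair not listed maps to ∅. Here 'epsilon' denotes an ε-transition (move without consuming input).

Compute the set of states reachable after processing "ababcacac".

{q0, q1, q2, q4, q6}

Start in {q0}.
Read 'a': {q0} → {q0, q1, q4, q5}.
Read 'b': {q0, q1, q4, q5} → {q0, q1, q2, q3, q5, q7}.
Read 'a': {q0, q1, q2, q3, q5, q7} → {q0, q1, q2, q3, q4, q5, q6, q7}.
Read 'b': {q0, q1, q2, q3, q4, q5, q6, q7} → {q0, q1, q2, q3, q4, q5, q7}.
Read 'c': {q0, q1, q2, q3, q4, q5, q7} → {q0, q1, q2, q4, q6}.
Read 'a': {q0, q1, q2, q4, q6} → {q0, q1, q4, q5, q6, q7}.
Read 'c': {q0, q1, q4, q5, q6, q7} → {q0, q1, q2, q4, q6}.
Read 'a': {q0, q1, q2, q4, q6} → {q0, q1, q4, q5, q6, q7}.
Read 'c': {q0, q1, q4, q5, q6, q7} → {q0, q1, q2, q4, q6}.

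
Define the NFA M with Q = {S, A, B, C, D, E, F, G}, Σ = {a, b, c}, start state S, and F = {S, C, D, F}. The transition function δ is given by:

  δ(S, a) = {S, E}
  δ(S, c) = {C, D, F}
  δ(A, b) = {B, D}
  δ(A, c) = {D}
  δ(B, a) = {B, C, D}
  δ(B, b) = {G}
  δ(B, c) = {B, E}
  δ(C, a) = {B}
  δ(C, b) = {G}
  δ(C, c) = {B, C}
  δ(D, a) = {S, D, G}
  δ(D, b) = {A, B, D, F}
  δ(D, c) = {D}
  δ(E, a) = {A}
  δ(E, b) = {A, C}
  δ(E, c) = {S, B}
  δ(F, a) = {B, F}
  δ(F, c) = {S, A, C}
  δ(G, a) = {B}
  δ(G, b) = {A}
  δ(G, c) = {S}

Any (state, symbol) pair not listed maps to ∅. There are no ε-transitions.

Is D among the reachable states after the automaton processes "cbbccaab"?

Yes

Start in {S}.
Read 'c': S→{C, D, F}; now {C, D, F}.
Read 'b': C→{G}, D→{A, B, D, F}, F→∅; now {A, B, D, F, G}.
Read 'b': A→{B, D}, B→{G}, D→{A, B, D, F}, F→∅, G→{A}; now {A, B, D, F, G}.
Read 'c': A→{D}, B→{B, E}, D→{D}, F→{S, A, C}, G→{S}; now {S, A, B, C, D, E}.
Read 'c': S→{C, D, F}, A→{D}, B→{B, E}, C→{B, C}, D→{D}, E→{S, B}; now {S, B, C, D, E, F}.
Read 'a': S→{S, E}, B→{B, C, D}, C→{B}, D→{S, D, G}, E→{A}, F→{B, F}; now {S, A, B, C, D, E, F, G}.
Read 'a': S→{S, E}, A→∅, B→{B, C, D}, C→{B}, D→{S, D, G}, E→{A}, F→{B, F}, G→{B}; now {S, A, B, C, D, E, F, G}.
Read 'b': S→∅, A→{B, D}, B→{G}, C→{G}, D→{A, B, D, F}, E→{A, C}, F→∅, G→{A}; now {A, B, C, D, F, G}.
State D is in {A, B, C, D, F, G}.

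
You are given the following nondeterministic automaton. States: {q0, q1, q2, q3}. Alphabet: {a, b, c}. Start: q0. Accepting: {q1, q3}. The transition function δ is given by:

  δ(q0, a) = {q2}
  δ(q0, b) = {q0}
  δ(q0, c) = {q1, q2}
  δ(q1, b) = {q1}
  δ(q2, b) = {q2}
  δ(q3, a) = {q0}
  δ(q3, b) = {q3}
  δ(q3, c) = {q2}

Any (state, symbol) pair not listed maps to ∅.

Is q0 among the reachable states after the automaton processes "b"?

Start in {q0}.
Read 'b': q0→{q0}; now {q0}.
State q0 is in {q0}.

Yes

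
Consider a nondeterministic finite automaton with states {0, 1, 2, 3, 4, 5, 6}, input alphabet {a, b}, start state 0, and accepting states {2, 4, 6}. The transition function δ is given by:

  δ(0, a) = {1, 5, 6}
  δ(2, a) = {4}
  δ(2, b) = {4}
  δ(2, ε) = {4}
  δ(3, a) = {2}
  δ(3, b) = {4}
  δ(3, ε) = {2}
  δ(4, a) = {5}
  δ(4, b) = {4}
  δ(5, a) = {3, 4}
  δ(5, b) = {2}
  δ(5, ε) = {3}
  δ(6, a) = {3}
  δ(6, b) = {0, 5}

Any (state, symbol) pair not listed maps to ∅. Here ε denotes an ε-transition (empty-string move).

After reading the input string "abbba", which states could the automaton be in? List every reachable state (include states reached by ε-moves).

{2, 3, 4, 5}

Start in {0}.
Read 'a': {0} → {1, 2, 3, 4, 5, 6}.
Read 'b': {1, 2, 3, 4, 5, 6} → {0, 2, 3, 4, 5}.
Read 'b': {0, 2, 3, 4, 5} → {2, 4}.
Read 'b': {2, 4} → {4}.
Read 'a': {4} → {2, 3, 4, 5}.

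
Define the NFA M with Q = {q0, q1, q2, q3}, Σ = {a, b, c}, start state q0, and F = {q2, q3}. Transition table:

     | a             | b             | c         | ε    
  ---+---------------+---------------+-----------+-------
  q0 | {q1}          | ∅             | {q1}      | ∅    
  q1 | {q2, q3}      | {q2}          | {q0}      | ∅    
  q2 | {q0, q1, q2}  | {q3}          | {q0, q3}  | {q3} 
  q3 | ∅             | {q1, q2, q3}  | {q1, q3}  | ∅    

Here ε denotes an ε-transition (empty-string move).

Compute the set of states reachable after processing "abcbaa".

{q0, q1, q2, q3}

Start in {q0}.
Read 'a': {q0} → {q1}.
Read 'b': {q1} → {q2, q3}.
Read 'c': {q2, q3} → {q0, q1, q3}.
Read 'b': {q0, q1, q3} → {q1, q2, q3}.
Read 'a': {q1, q2, q3} → {q0, q1, q2, q3}.
Read 'a': {q0, q1, q2, q3} → {q0, q1, q2, q3}.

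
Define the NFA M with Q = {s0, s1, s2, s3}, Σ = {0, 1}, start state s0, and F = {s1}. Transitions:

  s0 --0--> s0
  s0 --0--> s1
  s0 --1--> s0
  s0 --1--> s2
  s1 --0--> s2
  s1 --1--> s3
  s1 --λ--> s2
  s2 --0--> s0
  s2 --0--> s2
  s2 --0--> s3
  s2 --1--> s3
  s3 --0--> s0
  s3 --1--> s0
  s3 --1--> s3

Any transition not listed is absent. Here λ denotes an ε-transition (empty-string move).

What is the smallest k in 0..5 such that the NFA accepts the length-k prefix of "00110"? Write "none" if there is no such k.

Start in {s0}.
Read '0': {s0} → {s0, s1, s2}.
None of the earlier sets intersect F, but {s0, s1, s2} does.

1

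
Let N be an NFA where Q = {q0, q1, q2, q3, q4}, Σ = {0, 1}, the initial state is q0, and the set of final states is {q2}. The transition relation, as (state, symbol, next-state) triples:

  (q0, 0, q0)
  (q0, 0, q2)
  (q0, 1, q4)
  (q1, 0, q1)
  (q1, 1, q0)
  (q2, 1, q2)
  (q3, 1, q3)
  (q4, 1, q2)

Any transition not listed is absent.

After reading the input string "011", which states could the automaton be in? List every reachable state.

{q2}

Start in {q0}.
Read '0': {q0} → {q0, q2}.
Read '1': {q0, q2} → {q2, q4}.
Read '1': {q2, q4} → {q2}.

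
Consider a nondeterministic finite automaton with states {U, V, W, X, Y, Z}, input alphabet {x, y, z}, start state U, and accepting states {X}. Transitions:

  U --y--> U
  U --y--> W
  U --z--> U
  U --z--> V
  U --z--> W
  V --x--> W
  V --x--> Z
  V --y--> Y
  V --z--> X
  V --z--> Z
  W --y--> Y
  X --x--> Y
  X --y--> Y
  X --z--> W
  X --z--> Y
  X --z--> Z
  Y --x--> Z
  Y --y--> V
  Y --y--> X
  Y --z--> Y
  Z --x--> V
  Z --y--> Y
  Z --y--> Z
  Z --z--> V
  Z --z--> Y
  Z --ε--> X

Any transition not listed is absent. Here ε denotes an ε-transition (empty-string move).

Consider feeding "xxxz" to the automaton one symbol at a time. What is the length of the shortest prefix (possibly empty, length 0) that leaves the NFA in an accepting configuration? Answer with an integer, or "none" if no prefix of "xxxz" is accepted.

none

Start in {U}.
Read 'x': U→∅; now ∅.
The set is empty and remains empty for the remaining 3 symbols.
No reachable set along the way intersects F.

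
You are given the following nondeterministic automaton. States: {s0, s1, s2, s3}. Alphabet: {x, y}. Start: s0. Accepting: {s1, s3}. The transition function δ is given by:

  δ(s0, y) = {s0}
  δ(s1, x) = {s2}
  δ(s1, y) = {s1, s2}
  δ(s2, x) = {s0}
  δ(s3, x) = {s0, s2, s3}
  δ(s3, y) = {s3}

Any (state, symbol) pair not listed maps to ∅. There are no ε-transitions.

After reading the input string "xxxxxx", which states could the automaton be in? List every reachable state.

Start in {s0}.
Read 'x': s0→∅; now ∅.
The set is empty and remains empty for the remaining 5 symbols.

∅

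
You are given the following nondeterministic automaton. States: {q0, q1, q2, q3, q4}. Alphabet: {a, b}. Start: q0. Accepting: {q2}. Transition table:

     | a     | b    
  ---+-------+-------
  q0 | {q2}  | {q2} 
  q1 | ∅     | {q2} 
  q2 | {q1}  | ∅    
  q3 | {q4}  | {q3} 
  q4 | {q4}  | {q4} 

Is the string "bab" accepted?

Start in {q0}.
Read 'b': q0→{q2}; now {q2}.
Read 'a': q2→{q1}; now {q1}.
Read 'b': q1→{q2}; now {q2}.
The final set {q2} contains the accepting state q2.

Yes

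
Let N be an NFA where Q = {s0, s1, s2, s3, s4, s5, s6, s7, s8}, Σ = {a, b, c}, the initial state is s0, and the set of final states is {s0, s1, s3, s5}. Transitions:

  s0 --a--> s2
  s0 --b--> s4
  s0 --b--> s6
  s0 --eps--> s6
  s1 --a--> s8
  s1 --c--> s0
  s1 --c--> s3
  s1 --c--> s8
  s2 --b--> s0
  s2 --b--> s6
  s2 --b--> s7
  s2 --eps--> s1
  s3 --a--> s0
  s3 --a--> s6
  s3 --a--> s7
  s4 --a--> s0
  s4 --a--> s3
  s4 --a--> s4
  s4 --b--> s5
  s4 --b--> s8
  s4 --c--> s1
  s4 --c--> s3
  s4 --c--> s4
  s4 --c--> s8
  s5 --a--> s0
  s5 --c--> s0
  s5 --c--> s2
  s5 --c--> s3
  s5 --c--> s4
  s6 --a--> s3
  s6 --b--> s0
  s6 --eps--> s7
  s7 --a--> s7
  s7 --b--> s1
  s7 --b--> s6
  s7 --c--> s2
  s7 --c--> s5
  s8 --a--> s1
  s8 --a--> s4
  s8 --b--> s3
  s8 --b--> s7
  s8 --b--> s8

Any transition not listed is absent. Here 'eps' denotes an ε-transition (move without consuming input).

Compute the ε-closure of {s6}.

{s6, s7}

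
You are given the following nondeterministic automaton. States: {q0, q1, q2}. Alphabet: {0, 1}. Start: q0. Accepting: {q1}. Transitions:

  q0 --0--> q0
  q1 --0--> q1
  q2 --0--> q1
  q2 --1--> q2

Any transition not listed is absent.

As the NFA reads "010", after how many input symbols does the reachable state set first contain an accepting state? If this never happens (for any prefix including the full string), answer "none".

Start in {q0}.
Read '0': {q0} → {q0}.
Read '1': {q0} → ∅.
The set is empty and remains empty for the remaining 1 symbol.
No reachable set along the way intersects F.

none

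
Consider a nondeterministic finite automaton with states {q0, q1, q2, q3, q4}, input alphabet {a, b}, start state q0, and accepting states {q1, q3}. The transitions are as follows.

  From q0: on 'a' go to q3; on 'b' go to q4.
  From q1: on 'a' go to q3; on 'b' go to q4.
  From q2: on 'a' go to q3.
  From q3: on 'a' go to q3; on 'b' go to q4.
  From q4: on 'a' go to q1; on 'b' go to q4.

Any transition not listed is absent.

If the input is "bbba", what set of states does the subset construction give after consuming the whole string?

{q1}

Start in {q0}.
Read 'b': q0→{q4}; now {q4}.
Read 'b': q4→{q4}; now {q4}.
Read 'b': q4→{q4}; now {q4}.
Read 'a': q4→{q1}; now {q1}.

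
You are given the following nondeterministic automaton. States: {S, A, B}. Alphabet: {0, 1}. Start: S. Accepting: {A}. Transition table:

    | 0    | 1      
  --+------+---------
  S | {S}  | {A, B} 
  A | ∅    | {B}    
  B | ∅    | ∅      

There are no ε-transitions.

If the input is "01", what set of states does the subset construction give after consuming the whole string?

{A, B}

Start in {S}.
Read '0': {S} → {S}.
Read '1': {S} → {A, B}.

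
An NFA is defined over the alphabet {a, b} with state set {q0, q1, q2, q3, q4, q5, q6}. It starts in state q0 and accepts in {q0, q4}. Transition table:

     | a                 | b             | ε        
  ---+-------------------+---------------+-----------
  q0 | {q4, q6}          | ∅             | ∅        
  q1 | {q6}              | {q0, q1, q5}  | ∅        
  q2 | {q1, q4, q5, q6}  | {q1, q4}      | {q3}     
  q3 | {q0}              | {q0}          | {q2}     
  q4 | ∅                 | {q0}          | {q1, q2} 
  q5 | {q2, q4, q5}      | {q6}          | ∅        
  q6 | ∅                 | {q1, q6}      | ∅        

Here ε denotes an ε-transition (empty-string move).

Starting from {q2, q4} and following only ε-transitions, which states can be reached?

{q1, q2, q3, q4}

Begin with {q2, q4}.
ε-move q4 → q1; add q1.
ε-move q2 → q3; add q3.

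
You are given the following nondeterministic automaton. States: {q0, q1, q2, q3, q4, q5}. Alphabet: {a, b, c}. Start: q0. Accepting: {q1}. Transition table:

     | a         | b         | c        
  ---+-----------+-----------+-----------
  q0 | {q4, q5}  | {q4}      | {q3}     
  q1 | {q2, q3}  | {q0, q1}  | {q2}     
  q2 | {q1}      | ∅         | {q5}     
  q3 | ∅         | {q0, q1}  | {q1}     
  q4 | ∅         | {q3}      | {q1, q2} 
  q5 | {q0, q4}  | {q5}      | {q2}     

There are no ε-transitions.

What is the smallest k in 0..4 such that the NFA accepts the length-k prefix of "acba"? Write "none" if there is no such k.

2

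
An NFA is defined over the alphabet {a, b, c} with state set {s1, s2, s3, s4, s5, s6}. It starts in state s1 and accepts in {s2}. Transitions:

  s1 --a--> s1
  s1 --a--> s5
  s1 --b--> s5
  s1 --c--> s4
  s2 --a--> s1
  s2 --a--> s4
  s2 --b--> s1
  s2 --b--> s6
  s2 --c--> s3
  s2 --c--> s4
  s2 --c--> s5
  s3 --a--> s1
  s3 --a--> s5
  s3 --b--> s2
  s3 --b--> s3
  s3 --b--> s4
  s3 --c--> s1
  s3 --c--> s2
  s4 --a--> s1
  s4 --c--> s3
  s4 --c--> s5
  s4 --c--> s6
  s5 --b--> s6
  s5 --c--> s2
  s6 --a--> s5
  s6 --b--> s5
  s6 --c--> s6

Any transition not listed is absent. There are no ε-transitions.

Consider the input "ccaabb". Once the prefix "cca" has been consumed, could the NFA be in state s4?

Start in {s1}.
Read 'c': {s1} → {s4}.
Read 'c': {s4} → {s3, s5, s6}.
Read 'a': {s3, s5, s6} → {s1, s5}.
State s4 is not in {s1, s5}.

No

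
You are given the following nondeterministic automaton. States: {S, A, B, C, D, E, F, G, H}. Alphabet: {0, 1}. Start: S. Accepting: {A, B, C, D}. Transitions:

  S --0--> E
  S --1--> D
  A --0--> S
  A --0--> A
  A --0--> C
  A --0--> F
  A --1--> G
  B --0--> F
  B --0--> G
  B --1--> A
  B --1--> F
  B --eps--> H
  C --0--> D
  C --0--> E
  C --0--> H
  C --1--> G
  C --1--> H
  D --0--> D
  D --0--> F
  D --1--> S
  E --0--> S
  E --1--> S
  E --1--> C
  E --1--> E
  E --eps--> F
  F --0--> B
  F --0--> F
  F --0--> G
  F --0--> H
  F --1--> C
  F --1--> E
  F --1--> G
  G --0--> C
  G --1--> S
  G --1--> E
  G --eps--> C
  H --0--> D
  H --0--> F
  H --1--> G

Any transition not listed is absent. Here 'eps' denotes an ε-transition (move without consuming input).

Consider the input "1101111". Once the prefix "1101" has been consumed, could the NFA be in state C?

Start in {S}.
Read '1': {S} → {D}.
Read '1': {D} → {S}.
Read '0': {S} → {E, F}.
Read '1': {E, F} → {S, C, E, F, G}.
State C is in {S, C, E, F, G}.

Yes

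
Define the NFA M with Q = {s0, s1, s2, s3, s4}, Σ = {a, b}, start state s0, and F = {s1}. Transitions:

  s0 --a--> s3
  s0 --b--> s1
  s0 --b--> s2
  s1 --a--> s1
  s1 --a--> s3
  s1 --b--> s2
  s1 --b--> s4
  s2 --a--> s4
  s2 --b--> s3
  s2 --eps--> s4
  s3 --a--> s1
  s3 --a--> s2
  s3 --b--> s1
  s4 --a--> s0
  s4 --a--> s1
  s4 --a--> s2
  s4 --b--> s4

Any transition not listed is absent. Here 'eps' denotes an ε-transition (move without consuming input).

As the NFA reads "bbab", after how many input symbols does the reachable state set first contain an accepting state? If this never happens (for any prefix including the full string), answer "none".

Start in {s0}.
Read 'b': {s0} → {s1, s2, s4}.
None of the earlier sets intersect F, but {s1, s2, s4} does.

1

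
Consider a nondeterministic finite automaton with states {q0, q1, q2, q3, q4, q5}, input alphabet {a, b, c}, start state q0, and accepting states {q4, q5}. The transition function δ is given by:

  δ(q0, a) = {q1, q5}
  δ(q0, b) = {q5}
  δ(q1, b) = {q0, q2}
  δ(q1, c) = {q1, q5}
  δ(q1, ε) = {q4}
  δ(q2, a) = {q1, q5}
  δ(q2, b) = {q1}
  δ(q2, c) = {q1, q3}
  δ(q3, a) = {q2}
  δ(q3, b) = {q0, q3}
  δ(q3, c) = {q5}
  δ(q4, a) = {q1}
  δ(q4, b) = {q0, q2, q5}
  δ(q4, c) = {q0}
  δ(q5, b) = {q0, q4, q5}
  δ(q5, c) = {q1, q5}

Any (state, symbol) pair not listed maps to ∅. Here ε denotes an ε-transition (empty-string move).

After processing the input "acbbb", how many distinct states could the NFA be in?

5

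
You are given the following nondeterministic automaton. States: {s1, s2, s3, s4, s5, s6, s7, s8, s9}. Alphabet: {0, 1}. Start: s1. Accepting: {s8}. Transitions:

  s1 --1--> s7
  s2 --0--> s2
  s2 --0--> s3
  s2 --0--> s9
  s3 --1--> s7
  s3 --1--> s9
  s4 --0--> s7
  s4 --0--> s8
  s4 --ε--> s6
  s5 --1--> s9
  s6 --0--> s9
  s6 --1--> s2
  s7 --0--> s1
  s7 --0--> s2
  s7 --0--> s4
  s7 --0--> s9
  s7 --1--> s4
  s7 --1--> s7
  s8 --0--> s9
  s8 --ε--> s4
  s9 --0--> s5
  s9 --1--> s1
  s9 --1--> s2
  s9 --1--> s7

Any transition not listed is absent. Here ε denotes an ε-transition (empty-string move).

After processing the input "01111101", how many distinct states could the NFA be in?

Start in {s1}.
Read '0': s1→∅; now ∅.
The set is empty and remains empty for the remaining 7 symbols.
That set has 0 states.

0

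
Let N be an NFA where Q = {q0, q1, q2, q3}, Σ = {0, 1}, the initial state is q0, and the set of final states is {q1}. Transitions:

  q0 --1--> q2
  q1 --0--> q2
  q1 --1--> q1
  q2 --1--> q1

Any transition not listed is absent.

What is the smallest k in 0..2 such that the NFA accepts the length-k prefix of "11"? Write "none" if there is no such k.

Start in {q0}.
Read '1': q0→{q2}; now {q2}.
Read '1': q2→{q1}; now {q1}.
None of the earlier sets intersect F, but {q1} does.

2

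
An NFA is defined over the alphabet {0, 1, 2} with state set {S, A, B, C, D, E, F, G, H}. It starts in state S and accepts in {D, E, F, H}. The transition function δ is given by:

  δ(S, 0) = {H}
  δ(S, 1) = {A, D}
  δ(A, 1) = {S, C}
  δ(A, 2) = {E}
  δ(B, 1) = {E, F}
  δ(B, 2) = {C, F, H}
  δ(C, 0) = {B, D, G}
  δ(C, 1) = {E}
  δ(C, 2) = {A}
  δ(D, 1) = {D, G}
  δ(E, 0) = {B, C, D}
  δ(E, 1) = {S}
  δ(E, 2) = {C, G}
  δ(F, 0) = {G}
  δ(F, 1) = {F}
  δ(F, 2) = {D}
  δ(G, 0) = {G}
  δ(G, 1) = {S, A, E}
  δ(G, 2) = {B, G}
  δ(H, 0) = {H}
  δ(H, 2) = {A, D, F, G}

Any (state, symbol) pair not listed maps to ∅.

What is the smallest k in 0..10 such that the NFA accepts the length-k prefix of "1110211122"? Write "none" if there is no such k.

1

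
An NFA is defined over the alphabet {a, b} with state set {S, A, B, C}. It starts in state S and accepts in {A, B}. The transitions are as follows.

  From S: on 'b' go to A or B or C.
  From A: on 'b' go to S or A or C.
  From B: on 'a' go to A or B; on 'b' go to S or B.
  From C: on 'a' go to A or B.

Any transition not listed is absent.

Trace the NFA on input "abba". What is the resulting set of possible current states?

Start in {S}.
Read 'a': {S} → ∅.
The set is empty and remains empty for the remaining 3 symbols.

∅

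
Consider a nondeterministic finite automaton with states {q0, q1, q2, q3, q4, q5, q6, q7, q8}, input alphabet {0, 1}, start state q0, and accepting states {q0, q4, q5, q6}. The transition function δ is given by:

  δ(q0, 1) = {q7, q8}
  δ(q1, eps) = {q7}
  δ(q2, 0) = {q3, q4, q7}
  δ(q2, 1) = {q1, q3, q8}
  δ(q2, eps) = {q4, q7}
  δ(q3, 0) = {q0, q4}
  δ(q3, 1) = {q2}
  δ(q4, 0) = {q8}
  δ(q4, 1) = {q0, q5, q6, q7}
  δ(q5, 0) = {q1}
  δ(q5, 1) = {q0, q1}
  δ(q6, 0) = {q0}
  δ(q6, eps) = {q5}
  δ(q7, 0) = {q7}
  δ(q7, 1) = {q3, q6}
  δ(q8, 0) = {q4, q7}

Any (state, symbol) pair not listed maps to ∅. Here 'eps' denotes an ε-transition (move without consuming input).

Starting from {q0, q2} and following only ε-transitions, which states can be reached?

Begin with {q0, q2}.
ε-move q2 → q4; add q4.
ε-move q2 → q7; add q7.

{q0, q2, q4, q7}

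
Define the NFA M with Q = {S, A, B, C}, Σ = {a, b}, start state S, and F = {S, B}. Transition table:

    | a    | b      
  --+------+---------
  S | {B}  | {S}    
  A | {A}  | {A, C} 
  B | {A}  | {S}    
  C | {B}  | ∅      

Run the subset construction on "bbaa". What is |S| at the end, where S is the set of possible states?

1

Start in {S}.
Read 'b': S→{S}; now {S}.
Read 'b': S→{S}; now {S}.
Read 'a': S→{B}; now {B}.
Read 'a': B→{A}; now {A}.
That set has 1 state.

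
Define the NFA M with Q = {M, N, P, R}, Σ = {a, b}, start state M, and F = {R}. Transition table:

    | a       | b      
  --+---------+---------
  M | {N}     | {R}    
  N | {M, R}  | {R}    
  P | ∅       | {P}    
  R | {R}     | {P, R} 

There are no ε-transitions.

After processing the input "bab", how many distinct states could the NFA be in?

Start in {M}.
Read 'b': M→{R}; now {R}.
Read 'a': R→{R}; now {R}.
Read 'b': R→{P, R}; now {P, R}.
That set has 2 states.

2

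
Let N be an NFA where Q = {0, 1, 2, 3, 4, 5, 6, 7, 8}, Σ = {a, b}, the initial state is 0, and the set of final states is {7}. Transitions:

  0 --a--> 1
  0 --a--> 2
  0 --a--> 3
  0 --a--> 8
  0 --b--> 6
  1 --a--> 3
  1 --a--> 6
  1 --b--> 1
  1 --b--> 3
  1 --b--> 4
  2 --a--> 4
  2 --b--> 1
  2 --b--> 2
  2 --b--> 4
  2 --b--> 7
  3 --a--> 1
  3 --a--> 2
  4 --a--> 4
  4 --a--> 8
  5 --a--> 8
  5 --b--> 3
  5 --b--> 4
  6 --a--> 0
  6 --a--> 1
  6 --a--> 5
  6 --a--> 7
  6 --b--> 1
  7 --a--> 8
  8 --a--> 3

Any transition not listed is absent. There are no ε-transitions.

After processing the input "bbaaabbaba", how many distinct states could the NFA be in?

Start in {0}.
Read 'b': 0→{6}; now {6}.
Read 'b': 6→{1}; now {1}.
Read 'a': 1→{3, 6}; now {3, 6}.
Read 'a': 3→{1, 2}, 6→{0, 1, 5, 7}; now {0, 1, 2, 5, 7}.
Read 'a': 0→{1, 2, 3, 8}, 1→{3, 6}, 2→{4}, 5→{8}, 7→{8}; now {1, 2, 3, 4, 6, 8}.
Read 'b': 1→{1, 3, 4}, 2→{1, 2, 4, 7}, 3→∅, 4→∅, 6→{1}, 8→∅; now {1, 2, 3, 4, 7}.
Read 'b': 1→{1, 3, 4}, 2→{1, 2, 4, 7}, 3→∅, 4→∅, 7→∅; now {1, 2, 3, 4, 7}.
Read 'a': 1→{3, 6}, 2→{4}, 3→{1, 2}, 4→{4, 8}, 7→{8}; now {1, 2, 3, 4, 6, 8}.
Read 'b': 1→{1, 3, 4}, 2→{1, 2, 4, 7}, 3→∅, 4→∅, 6→{1}, 8→∅; now {1, 2, 3, 4, 7}.
Read 'a': 1→{3, 6}, 2→{4}, 3→{1, 2}, 4→{4, 8}, 7→{8}; now {1, 2, 3, 4, 6, 8}.
That set has 6 states.

6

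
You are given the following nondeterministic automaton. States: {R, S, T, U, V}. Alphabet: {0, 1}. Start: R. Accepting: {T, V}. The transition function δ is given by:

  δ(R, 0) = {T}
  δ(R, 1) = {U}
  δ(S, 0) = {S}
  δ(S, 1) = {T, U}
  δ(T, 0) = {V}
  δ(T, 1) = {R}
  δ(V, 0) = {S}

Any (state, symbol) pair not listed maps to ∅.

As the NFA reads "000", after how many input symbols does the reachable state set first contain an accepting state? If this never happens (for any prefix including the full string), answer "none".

1

Start in {R}.
Read '0': {R} → {T}.
None of the earlier sets intersect F, but {T} does.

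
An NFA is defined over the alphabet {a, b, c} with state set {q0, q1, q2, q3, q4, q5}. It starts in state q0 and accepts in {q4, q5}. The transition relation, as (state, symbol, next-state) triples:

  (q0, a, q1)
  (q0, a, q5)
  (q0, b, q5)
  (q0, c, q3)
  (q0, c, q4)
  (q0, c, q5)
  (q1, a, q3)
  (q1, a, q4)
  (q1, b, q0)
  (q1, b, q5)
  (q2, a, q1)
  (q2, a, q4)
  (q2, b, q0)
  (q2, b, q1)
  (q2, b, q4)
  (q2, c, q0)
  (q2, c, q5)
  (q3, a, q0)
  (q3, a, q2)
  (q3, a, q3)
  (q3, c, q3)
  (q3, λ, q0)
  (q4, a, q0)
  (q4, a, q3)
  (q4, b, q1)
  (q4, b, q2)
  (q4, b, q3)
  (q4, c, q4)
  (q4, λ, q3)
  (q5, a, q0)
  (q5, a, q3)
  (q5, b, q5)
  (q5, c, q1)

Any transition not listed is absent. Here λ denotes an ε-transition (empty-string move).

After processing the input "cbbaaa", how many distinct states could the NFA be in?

Start in {q0}.
Read 'c': q0→{q3, q4, q5}; union {q3, q4, q5}; ε-closure = {q0, q3, q4, q5}.
Read 'b': q0→{q5}, q3→∅, q4→{q1, q2, q3}, q5→{q5}; union {q1, q2, q3, q5}; ε-closure = {q0, q1, q2, q3, q5}.
Read 'b': q0→{q5}, q1→{q0, q5}, q2→{q0, q1, q4}, q3→∅, q5→{q5}; union {q0, q1, q4, q5}; ε-closure = {q0, q1, q3, q4, q5}.
Read 'a': q0→{q1, q5}, q1→{q3, q4}, q3→{q0, q2, q3}, q4→{q0, q3}, q5→{q0, q3}; now {q0, q1, q2, q3, q4, q5}.
Read 'a': q0→{q1, q5}, q1→{q3, q4}, q2→{q1, q4}, q3→{q0, q2, q3}, q4→{q0, q3}, q5→{q0, q3}; now {q0, q1, q2, q3, q4, q5}.
Read 'a': q0→{q1, q5}, q1→{q3, q4}, q2→{q1, q4}, q3→{q0, q2, q3}, q4→{q0, q3}, q5→{q0, q3}; now {q0, q1, q2, q3, q4, q5}.
That set has 6 states.

6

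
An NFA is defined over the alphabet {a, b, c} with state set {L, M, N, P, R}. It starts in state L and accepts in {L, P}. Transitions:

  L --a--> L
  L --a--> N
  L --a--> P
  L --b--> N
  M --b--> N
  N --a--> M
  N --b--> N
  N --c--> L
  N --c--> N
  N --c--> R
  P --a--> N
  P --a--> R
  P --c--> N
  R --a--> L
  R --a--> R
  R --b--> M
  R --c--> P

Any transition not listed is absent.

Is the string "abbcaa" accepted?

Start in {L}.
Read 'a': L→{L, N, P}; now {L, N, P}.
Read 'b': L→{N}, N→{N}, P→∅; now {N}.
Read 'b': N→{N}; now {N}.
Read 'c': N→{L, N, R}; now {L, N, R}.
Read 'a': L→{L, N, P}, N→{M}, R→{L, R}; now {L, M, N, P, R}.
Read 'a': L→{L, N, P}, M→∅, N→{M}, P→{N, R}, R→{L, R}; now {L, M, N, P, R}.
The final set {L, M, N, P, R} contains the accepting states L, P.

Yes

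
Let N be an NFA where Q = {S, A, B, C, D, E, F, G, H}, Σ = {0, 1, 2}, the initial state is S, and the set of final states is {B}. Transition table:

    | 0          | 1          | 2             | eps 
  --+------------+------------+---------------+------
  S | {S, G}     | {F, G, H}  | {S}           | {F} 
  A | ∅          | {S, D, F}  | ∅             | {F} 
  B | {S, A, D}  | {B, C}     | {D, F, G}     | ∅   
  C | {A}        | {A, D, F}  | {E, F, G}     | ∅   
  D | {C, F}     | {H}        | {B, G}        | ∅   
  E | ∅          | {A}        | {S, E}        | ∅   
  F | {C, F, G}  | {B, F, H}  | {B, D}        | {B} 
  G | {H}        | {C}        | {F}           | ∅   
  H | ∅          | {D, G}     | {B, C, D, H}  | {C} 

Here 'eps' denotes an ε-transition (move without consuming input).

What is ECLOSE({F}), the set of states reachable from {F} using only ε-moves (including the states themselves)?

Begin with {F}.
ε-move F → B; add B.

{B, F}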